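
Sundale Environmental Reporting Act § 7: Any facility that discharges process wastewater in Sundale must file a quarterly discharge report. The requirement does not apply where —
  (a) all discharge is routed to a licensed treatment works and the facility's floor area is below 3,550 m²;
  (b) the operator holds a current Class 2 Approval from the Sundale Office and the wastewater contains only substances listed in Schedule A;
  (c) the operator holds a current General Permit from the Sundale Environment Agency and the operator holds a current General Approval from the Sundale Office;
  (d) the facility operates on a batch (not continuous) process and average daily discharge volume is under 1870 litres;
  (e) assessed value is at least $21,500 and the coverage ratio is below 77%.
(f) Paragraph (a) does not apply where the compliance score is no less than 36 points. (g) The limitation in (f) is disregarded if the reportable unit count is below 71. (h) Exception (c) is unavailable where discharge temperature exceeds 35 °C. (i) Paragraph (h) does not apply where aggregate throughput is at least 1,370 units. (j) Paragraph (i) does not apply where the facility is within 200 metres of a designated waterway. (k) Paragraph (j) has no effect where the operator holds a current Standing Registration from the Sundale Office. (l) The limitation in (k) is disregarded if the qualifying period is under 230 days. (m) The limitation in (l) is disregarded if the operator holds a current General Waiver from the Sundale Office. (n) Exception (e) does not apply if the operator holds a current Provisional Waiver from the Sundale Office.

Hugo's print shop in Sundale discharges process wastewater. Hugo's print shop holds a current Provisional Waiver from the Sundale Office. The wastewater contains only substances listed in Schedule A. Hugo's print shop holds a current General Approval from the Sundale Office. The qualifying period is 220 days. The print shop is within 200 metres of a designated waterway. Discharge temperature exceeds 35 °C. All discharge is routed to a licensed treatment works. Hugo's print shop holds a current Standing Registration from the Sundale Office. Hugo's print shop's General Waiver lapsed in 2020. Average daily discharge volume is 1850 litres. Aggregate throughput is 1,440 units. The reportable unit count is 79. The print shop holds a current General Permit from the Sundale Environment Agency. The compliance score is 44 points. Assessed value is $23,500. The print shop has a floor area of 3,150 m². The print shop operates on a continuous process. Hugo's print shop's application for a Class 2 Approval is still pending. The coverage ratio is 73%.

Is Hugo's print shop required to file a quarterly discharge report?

All of (a)'s requirements are met (discharge is routed to a licensed treatment works; the facility's floor area is 3,150 m², below the 3,550 m² limit). But: (f) operates against (a): the compliance score is 44 points, meeting the 36 points threshold. (g) is not triggered (the reportable unit count is 79, not below 71), so (f) stands. So (a) is unavailable.
Exception (b) does not apply: the Class 2 Approval is not current.
Exception (c): a current General Permit is held; a current General Approval is held — every condition holds. Turning to paragraphs (h)–(m): (h) operates against (c): discharge temperature exceeds 35 °C. (i) operates (aggregate throughput is 1,440 units, meeting the 1,370 units threshold), but is displaced by (j): (j) applies — the print shop is within 200 m of a designated waterway. (k) is triggered (a current Standing Registration is held), but is itself disapplied by (l): (l) is engaged — the qualifying period is 220 days, under the 230 days limit. (m) does not operate here (no current General Waiver is held), so (l) stands. (c) is therefore removed.
Exception (d) fails — the facility operates on a continuous process.
Exception (e)'s conditions are all satisfied: assessed value is $23,500, meeting the $21,500 threshold; the coverage ratio is 73%, below the 77% limit. But: (n) applies — a current Provisional Waiver is held. (e) is therefore removed.
No exception applies. The general rule governs.

Yes — Hugo's print shop must file a quarterly discharge report.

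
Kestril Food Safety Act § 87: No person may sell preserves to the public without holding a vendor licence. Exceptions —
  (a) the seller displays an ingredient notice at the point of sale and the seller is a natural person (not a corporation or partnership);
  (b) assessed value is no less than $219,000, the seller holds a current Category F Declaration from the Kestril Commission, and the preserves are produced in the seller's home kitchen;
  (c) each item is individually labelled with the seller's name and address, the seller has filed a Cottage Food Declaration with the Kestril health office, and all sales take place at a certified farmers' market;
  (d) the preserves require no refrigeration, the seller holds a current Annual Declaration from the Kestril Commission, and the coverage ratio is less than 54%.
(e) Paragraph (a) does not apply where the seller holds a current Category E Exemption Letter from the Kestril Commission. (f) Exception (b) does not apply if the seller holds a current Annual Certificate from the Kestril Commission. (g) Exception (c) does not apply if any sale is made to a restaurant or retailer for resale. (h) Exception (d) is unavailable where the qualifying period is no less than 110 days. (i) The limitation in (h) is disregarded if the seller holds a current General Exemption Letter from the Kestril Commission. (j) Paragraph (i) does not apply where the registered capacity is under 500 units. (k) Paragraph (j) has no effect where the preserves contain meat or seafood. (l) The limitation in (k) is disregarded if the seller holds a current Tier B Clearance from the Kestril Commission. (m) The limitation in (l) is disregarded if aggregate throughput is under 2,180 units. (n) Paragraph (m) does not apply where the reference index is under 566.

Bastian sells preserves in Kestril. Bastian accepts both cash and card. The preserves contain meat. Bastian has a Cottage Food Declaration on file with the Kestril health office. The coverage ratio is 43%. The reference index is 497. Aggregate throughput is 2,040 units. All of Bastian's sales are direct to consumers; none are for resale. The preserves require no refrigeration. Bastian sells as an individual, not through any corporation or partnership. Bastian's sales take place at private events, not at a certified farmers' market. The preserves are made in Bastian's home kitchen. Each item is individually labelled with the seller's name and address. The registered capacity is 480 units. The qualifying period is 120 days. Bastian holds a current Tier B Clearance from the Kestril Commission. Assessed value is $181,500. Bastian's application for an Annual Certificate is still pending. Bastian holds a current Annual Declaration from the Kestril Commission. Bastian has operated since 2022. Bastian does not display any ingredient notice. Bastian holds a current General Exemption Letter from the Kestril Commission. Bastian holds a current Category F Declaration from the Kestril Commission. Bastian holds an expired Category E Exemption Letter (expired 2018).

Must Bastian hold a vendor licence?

Exception (a) fails — no ingredient notice is displayed.
Exception (b) does not apply: assessed value is $181,500, short of $219,000.
Exception (c) fails — sales are at private events, not a certified farmers' market.
All of (d)'s requirements are met (the preserves are shelf-stable; a current Annual Declaration is held; the coverage ratio is 43%, less than the 54% limit). Turning to paragraphs (h)–(n): (h) applies — the qualifying period is 120 days, meeting the 110 days threshold. (i) applies (a current General Exemption Letter is held), but is itself disapplied by (j): (j) operates against (i): the registered capacity is 480 units, under the 500 units limit. (k) would limit (j) — the preserves contain meat — but (l) sets (k) aside: (l) operates against (k): a current Tier B Clearance is held. (m) operates (aggregate throughput is 2,040 units, under the 2,180 units limit), but is displaced by (n): (n) operates against (m): the reference index is 497, under the 566 limit. Exception (d) does not apply.
No exception displaces § 87.

Yes — Bastian must hold a vendor licence.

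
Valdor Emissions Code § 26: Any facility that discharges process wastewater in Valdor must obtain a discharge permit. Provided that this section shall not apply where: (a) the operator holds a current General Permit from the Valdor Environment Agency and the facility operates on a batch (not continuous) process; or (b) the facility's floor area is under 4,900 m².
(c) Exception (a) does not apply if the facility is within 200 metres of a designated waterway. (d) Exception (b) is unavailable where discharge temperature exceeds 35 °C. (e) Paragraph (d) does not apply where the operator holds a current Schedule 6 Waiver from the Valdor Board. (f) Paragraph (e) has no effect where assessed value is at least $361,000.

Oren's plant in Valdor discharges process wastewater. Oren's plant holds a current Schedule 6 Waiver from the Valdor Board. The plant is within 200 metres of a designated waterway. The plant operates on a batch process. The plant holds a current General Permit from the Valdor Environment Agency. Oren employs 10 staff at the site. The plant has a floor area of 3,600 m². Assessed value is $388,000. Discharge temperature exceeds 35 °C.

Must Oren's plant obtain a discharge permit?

Yes — Oren's plant must obtain a discharge permit.

All of (a)'s requirements are met (a current General Permit is held; the facility operates on a batch process). However, paragraph (c) must be considered: (c) operates against (a): the plant is within 200 m of a designated waterway. So (a) is unavailable.
All of (b)'s requirements are met (the facility's floor area is 3,600 m², under the 4,900 m² limit). But: (d) is engaged — discharge temperature exceeds 35 °C. (e) would limit (d) — a current Schedule 6 Waiver is held — but (f) sets (e) aside: (f) operates against (e): assessed value is $388,000, meeting the $361,000 threshold. Exception (b) does not apply.
No exception applies. The general rule governs.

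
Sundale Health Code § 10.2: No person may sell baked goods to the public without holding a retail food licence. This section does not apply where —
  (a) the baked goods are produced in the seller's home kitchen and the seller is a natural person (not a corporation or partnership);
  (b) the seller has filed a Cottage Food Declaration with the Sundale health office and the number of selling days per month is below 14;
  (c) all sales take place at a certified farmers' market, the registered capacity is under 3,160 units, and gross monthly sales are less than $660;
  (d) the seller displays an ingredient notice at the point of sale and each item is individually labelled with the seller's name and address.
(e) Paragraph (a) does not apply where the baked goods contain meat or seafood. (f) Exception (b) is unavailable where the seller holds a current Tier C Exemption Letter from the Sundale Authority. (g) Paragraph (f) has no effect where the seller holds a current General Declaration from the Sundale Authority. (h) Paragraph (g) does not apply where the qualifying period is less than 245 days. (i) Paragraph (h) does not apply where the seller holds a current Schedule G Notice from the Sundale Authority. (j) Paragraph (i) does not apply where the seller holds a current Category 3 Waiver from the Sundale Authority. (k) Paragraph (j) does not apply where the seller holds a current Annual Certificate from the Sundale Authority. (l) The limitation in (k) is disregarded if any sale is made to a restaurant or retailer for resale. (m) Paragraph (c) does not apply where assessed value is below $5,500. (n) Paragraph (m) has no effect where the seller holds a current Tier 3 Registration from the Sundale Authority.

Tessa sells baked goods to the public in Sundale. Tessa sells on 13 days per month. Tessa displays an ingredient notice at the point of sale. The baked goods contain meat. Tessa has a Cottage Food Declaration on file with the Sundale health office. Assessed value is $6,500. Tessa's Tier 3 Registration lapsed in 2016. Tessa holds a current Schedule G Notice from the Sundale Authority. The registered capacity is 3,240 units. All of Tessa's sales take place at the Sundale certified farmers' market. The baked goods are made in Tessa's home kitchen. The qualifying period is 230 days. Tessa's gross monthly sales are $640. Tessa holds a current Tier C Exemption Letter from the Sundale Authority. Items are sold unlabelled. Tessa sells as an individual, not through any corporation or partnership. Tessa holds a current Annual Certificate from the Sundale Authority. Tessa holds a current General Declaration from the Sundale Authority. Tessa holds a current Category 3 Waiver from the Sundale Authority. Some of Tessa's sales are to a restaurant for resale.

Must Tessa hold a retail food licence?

All of (a)'s requirements are met (the baked goods are home-kitchen produced; the seller is a natural person). However, paragraph (e) must be considered: (e) applies — the baked goods contain meat. (a) is therefore removed.
Exception (b) is satisfied on its face — a Cottage Food Declaration is on file; the number of selling days per month is 13, below the 14 limit. Turning to paragraphs (f)–(l): (f) applies — a current Tier C Exemption Letter is held. (g) is triggered (a current General Declaration is held), but is itself disapplied by (h): (h) operates against (g): the qualifying period is 230 days, less than the 245 days limit. (i) is engaged (a current Schedule G Notice is held), but is set aside by (j): (j) is engaged — a current Category 3 Waiver is held. (k) applies (a current Annual Certificate is held), but is displaced by (l): (l) is engaged — some sales are to a restaurant for resale. (b) is therefore removed.
Exception (c) does not apply: the registered capacity is 3,240 units, not under 3,160 units.
Exception (d) fails — items are sold unlabelled.
No exception applies. The general rule governs.

Yes — Tessa must hold a retail food licence.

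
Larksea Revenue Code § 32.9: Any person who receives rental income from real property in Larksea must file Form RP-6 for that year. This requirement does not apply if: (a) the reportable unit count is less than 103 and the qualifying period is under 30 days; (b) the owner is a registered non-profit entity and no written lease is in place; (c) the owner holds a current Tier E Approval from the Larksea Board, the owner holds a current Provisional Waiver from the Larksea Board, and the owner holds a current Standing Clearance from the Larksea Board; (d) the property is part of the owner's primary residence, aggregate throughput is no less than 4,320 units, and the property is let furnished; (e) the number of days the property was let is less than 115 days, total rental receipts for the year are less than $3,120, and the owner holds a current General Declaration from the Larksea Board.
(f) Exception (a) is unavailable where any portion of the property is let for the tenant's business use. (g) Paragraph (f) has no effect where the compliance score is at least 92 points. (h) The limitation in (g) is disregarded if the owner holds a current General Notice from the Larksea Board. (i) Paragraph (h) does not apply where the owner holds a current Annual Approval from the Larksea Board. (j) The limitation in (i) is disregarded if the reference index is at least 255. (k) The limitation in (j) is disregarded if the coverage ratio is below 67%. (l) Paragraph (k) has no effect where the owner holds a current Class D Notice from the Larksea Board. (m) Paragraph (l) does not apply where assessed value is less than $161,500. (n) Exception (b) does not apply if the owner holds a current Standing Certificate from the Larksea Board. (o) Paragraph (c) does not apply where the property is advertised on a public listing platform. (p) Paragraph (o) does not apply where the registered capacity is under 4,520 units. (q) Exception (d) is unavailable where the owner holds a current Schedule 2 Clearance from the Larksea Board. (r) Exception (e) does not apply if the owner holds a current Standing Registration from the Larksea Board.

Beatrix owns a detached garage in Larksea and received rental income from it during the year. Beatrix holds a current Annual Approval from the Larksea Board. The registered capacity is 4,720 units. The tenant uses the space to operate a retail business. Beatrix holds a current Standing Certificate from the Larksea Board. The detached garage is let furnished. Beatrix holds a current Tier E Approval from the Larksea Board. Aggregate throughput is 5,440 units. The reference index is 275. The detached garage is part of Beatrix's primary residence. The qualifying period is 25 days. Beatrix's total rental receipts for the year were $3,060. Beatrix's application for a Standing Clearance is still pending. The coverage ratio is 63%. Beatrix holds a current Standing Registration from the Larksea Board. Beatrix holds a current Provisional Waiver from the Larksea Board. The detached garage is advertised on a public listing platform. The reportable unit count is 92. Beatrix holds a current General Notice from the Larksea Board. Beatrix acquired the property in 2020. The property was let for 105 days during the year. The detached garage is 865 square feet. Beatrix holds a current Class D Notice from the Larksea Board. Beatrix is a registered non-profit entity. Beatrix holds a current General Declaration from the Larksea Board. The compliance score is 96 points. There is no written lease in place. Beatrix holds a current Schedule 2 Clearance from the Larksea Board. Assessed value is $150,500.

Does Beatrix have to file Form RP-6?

All of (a)'s requirements are met (the reportable unit count is 92, less than the 103 limit; the qualifying period is 25 days, under the 30 days limit). Applying paragraphs (f)–(m): (f) would limit (a) — the space is let for business use — but (g) sets (f) aside: (g) operates against (f): the compliance score is 96 points, meeting the 92 points threshold. (h) is engaged (a current General Notice is held), but is displaced by (i): (i) is triggered — a current Annual Approval is held. (j) is engaged (the reference index is 275, meeting the 255 threshold), but is itself disapplied by (k): (k) operates against (j): the coverage ratio is 63%, below the 67% limit. (l) is engaged (a current Class D Notice is held), but yields to (m): (m) operates — assessed value is $150,500, less than the $161,500 limit. (a) remains available.
Exception (b) is satisfied on its face — Beatrix is a registered non-profit; there is no written lease. However, paragraph (n) must be considered: (n) operates against (b): a current Standing Certificate is held. So (b) is unavailable.
Exception (c) requires that the owner holds a current Standing Clearance from the Larksea Board; but there is no Standing Clearance in force, so (c) is unavailable.
Exception (d): the detached garage is part of the primary residence; aggregate throughput is 5,440 units, meeting the 4,320 units threshold; the property is let furnished — every condition holds. But: (q) applies — a current Schedule 2 Clearance is held. (d) is therefore removed.
Exception (e)'s conditions are all satisfied: the number of days the property was let is 105 days, less than the 115 days limit; total rental receipts for the year are $3,060, less than the $3,120 limit; a current General Declaration is held. But applying paragraph (r): (r) is triggered — a current Standing Registration is held. So (e) is unavailable.

No — exception (a) applies; Beatrix is not required to file Form RP-6.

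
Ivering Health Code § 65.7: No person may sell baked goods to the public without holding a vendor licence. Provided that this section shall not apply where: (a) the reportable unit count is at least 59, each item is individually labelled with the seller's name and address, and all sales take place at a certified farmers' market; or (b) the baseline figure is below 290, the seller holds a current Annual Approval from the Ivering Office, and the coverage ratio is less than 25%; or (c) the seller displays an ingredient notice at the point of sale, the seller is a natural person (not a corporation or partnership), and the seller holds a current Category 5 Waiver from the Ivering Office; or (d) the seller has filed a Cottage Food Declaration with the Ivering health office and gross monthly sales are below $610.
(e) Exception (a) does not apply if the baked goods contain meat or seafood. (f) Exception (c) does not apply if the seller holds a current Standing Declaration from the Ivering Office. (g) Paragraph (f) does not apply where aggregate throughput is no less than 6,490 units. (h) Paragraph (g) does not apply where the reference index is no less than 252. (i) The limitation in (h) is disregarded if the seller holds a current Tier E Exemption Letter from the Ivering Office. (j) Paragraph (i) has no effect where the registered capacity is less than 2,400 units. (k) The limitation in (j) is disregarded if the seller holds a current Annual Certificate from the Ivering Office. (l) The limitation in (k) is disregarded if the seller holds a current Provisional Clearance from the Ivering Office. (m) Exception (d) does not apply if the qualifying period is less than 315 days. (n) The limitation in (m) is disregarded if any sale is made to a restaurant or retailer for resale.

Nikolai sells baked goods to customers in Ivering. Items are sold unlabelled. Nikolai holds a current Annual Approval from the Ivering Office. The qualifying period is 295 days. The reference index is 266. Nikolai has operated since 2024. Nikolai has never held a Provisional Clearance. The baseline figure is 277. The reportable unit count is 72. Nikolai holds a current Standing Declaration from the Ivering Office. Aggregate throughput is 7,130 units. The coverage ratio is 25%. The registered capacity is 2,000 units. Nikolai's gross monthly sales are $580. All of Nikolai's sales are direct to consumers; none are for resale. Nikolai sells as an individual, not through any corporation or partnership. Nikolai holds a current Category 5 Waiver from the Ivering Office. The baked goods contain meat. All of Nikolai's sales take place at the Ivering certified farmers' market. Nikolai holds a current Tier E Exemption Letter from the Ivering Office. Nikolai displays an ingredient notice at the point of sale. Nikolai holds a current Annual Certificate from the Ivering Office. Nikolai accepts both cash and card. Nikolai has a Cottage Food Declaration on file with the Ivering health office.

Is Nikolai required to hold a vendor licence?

Exception (a) does not apply: items are sold unlabelled.
Exception (b) requires that the coverage ratio is less than 25%; but the coverage ratio is 25%, not less than 25%, so (b) is unavailable.
All of (c)'s requirements are met (an ingredient notice is displayed; the seller is a natural person; a current Category 5 Waiver is held). Applying paragraphs (f)–(l): (f) operates (a current Standing Declaration is held), but is itself disapplied by (g): (g) operates against (f): aggregate throughput is 7,130 units, meeting the 6,490 units threshold. (h) is triggered (the reference index is 266, meeting the 252 threshold), but is set aside by (i): (i) operates against (h): a current Tier E Exemption Letter is held. (j) would limit (i) — the registered capacity is 2,000 units, less than the 2,400 units limit — but (k) sets (j) aside: (k) operates against (j): a current Annual Certificate is held. (l) does not operate here (the Provisional Clearance is not current), so (k) stands. So (c) applies.
All of (d)'s requirements are met (a Cottage Food Declaration is on file; gross monthly sales are $580, below the $610 limit). Turning to paragraphs (m)–(n): (m) is engaged — the qualifying period is 295 days, less than the 315 days limit. (n), which would lift (m), is inapplicable — no sales are for resale. Exception (d) does not apply.

No — exception (c) applies; Nikolai is not required to hold a vendor licence.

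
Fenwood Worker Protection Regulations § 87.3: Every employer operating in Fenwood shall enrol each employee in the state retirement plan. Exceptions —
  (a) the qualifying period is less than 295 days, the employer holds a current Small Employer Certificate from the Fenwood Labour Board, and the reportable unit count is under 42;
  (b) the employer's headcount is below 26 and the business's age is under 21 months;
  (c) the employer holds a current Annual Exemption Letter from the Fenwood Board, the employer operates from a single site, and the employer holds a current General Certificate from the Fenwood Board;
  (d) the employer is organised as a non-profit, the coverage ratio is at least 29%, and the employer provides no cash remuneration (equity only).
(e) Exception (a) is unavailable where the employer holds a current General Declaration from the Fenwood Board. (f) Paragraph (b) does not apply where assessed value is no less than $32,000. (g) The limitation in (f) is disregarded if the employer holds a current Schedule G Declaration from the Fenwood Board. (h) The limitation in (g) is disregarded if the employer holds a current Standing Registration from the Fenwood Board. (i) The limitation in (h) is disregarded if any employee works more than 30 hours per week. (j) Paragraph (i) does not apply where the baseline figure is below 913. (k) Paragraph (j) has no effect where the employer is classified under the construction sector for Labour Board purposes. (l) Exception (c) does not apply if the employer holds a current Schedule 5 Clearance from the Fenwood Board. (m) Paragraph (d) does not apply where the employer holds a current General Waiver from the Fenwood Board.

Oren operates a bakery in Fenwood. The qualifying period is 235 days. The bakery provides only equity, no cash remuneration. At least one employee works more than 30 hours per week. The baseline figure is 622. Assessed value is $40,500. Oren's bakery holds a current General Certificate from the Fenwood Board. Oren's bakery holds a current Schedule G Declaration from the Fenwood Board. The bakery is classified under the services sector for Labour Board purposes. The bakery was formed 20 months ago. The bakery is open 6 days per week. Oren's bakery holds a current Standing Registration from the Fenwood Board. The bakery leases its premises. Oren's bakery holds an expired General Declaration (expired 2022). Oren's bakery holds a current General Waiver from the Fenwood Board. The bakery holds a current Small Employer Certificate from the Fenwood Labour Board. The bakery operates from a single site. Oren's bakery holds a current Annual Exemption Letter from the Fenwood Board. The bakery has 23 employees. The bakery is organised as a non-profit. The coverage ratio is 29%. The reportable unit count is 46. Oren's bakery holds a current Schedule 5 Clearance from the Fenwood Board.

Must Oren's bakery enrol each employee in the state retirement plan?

Exception (a) fails — the reportable unit count is 46, not under 42.
Exception (b): the employer's headcount is 23, below the 26 limit; the business's age is 20 months, under the 21 months limit — every condition holds. But: (f) is triggered — assessed value is $40,500, meeting the $32,000 threshold. (g) would limit (f) — a current Schedule G Declaration is held — but (h) sets (g) aside: (h) operates against (g): a current Standing Registration is held. (i) would limit (h) — at least one employee exceeds 30 hours/week — but (j) sets (i) aside: (j) is engaged — the baseline figure is 622, below the 913 limit. (k), which would lift (j), does not operate here — the bakery is classified under the services sector. (b) is therefore removed.
Exception (c) is satisfied on its face — a current Annual Exemption Letter is held; the employer operates from a single site; a current General Certificate is held. But: (l) operates against (c): a current Schedule 5 Clearance is held. Exception (c) does not apply.
Exception (d) is satisfied on its face — the employer is a non-profit; the coverage ratio is 29%, meeting the 29% threshold; remuneration is equity-only. However, paragraph (m) must be considered: (m) operates against (d): a current General Waiver is held. (d) is therefore removed.
No exception displaces § 87.3.

Yes — Oren's bakery must enrol each employee in the state retirement plan.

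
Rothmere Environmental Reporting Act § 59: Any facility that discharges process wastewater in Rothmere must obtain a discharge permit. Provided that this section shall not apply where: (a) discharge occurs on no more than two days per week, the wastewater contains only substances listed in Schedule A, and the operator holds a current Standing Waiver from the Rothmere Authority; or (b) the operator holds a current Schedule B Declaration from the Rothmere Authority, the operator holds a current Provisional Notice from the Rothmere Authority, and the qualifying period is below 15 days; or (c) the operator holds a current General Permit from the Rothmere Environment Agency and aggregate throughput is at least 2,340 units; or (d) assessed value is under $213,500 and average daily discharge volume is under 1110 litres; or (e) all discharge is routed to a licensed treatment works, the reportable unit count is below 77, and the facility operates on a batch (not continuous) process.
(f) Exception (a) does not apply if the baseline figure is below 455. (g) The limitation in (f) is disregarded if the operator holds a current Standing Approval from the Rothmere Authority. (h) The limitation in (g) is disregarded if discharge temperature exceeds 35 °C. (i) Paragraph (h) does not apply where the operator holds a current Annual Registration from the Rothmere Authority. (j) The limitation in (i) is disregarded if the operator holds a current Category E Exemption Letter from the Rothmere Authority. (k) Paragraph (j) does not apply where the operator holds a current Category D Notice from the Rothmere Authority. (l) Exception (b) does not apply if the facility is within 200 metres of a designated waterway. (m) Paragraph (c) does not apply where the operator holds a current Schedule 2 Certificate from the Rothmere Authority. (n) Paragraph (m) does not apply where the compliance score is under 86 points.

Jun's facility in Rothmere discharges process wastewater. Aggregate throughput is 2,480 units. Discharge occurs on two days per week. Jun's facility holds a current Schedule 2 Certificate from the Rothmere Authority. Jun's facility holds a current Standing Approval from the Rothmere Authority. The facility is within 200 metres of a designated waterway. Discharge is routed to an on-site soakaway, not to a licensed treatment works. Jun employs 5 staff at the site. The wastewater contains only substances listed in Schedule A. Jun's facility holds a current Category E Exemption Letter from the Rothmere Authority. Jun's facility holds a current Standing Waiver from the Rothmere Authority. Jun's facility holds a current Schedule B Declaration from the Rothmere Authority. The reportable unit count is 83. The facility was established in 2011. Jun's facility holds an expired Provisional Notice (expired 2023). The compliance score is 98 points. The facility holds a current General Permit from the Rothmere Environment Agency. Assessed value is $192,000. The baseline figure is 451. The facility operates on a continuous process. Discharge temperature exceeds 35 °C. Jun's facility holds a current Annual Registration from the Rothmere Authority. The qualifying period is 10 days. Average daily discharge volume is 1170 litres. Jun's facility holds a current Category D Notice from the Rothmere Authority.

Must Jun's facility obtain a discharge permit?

All of (a)'s requirements are met (discharge occurs on no more than two days per week; the wastewater is Schedule-A-only; a current Standing Waiver is held). Under paragraphs (f)–(k): (f) is engaged (the baseline figure is 451, below the 455 limit), but is overridden by (g): (g) operates against (f): a current Standing Approval is held. (h) would limit (g) — discharge temperature exceeds 35 °C — but (i) sets (h) aside: (i) is engaged — a current Annual Registration is held. (j) would limit (i) — a current Category E Exemption Letter is held — but (k) sets (j) aside: (k) operates against (j): a current Category D Notice is held. (a) remains available.
Exception (b) does not apply: the Provisional Notice is not current.
All of (c)'s requirements are met (a current General Permit is held; aggregate throughput is 2,480 units, meeting the 2,340 units threshold). But applying paragraphs (m)–(n): (m) applies — a current Schedule 2 Certificate is held. (n) is not engaged (the compliance score is 98 points, not under 86 points), so (m) stands. Exception (c) does not apply.
Exception (d) fails — average daily discharge volume is 1170 litres, not under 1110 litres.
Exception (e) requires that all discharge is routed to a licensed treatment works; but discharge is not routed to a licensed treatment works, so (e) is unavailable.

No — exception (a) applies; Jun's facility is not required to obtain a discharge permit.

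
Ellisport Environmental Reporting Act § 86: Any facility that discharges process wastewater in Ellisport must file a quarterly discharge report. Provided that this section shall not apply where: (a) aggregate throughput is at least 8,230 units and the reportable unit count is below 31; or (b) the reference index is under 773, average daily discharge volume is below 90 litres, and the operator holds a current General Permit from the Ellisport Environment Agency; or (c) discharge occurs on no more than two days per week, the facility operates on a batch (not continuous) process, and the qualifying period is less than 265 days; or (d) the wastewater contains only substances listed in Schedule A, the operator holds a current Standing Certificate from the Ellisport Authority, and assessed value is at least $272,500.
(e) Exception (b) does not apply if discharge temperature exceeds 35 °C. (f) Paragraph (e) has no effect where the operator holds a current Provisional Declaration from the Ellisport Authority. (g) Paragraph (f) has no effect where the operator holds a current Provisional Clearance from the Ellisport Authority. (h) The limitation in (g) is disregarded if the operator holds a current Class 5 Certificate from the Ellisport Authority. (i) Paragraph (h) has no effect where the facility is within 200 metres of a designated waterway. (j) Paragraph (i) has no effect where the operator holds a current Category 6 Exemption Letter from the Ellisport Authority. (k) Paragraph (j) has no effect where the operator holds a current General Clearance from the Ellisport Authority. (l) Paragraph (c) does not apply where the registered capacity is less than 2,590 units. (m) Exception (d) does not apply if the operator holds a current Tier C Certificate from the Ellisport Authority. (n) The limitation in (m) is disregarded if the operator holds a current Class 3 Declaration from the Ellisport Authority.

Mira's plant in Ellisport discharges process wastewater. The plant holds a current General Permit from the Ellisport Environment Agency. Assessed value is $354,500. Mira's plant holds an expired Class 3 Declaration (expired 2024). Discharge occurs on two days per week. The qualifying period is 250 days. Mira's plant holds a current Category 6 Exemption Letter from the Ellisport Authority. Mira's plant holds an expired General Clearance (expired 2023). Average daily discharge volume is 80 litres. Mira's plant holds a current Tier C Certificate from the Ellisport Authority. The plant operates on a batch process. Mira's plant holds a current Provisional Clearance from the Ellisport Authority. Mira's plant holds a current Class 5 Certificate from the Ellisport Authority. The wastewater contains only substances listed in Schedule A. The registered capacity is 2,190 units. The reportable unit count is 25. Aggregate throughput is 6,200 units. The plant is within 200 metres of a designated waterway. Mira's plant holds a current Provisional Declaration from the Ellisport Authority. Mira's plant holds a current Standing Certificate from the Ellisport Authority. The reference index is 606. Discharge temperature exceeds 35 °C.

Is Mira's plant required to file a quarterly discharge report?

No — exception (b) applies; Mira's plant is not required to file a quarterly discharge report.

Exception (a) does not apply: aggregate throughput is 6,200 units, short of 8,230 units.
Exception (b) is satisfied on its face — the reference index is 606, under the 773 limit; average daily discharge volume is 80 litres, below the 90 litres limit; a current General Permit is held. As to paragraphs (e)–(k): (e) would limit (b) — discharge temperature exceeds 35 °C — but (f) sets (e) aside: (f) operates against (e): a current Provisional Declaration is held. (g) applies (a current Provisional Clearance is held), but is itself disapplied by (h): (h) is engaged — a current Class 5 Certificate is held. (i) operates (the plant is within 200 m of a designated waterway), but yields to (j): (j) operates against (i): a current Category 6 Exemption Letter is held. (k) is not triggered (no current General Clearance is held), so (j) stands. So (b) applies.
Exception (c)'s conditions are all satisfied: discharge occurs on no more than two days per week; the facility operates on a batch process; the qualifying period is 250 days, less than the 265 days limit. However, paragraph (l) must be considered: (l) is triggered — the registered capacity is 2,190 units, less than the 2,590 units limit. Exception (c) does not apply.
Exception (d)'s conditions are all satisfied: the wastewater is Schedule-A-only; a current Standing Certificate is held; assessed value is $354,500, meeting the $272,500 threshold. However, paragraphs (m)–(n) must be considered: (m) operates against (d): a current Tier C Certificate is held. (n), which would lift (m), is not triggered — there is no Class 3 Declaration in force. Exception (d) does not apply.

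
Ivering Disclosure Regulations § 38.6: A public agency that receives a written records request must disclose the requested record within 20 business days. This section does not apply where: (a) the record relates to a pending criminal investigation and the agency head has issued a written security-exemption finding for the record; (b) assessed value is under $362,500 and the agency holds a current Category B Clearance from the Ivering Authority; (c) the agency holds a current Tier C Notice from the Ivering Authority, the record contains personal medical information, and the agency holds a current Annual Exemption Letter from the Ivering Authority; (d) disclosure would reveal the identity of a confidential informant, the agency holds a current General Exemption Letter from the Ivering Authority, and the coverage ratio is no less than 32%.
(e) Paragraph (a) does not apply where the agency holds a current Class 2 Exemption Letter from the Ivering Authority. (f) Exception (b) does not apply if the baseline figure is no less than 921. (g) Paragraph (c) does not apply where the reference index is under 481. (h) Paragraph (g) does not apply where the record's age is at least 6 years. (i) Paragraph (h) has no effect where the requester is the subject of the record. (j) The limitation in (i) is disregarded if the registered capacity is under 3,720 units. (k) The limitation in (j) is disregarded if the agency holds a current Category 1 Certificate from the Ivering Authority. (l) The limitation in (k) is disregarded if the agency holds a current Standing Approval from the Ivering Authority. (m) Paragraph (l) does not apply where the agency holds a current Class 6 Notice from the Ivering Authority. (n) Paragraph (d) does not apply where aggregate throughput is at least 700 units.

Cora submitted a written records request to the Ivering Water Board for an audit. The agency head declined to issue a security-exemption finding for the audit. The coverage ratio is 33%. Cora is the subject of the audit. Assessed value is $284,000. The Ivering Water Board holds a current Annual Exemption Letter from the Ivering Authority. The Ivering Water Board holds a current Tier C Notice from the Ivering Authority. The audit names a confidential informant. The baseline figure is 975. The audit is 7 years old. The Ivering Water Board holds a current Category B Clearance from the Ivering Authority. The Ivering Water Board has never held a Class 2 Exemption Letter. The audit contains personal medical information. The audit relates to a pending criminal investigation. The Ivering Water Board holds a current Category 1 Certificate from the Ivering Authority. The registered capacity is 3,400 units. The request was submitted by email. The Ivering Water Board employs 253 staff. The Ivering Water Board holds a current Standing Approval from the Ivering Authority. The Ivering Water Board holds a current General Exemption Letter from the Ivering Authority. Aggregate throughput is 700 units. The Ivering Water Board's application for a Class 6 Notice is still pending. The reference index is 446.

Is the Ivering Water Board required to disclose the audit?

Exception (a) fails — the agency head declined to issue a security-exemption finding.
All of (b)'s requirements are met (assessed value is $284,000, under the $362,500 limit; a current Category B Clearance is held). But applying paragraph (f): (f) operates against (b): the baseline figure is 975, meeting the 921 threshold. Exception (b) does not apply.
All of (c)'s requirements are met (a current Tier C Notice is held; the audit contains personal medical information; a current Annual Exemption Letter is held). Applying paragraphs (g)–(m): (g) would limit (c) — the reference index is 446, under the 481 limit — but (h) sets (g) aside: (h) operates against (g): the record's age is 7 years, meeting the 6 years threshold. (i) is engaged (Cora is the subject of the audit), but is set aside by (j): (j) operates — the registered capacity is 3,400 units, under the 3,720 units limit. (k) is triggered (a current Category 1 Certificate is held), but is itself disapplied by (l): (l) operates — a current Standing Approval is held. (m) is inapplicable (the Class 6 Notice is not current), so (l) stands. Exception (c) stands.
All of (d)'s requirements are met (the audit names a confidential informant; a current General Exemption Letter is held; the coverage ratio is 33%, meeting the 32% threshold). But applying paragraph (n): (n) operates against (d): aggregate throughput is 700 units, meeting the 700 units threshold. (d) is therefore removed.

No — exception (c) applies; the Ivering Water Board is not required to disclose the audit.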